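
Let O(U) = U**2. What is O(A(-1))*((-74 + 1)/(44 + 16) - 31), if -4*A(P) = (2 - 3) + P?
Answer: -1933/240 ≈ -8.0542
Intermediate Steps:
A(P) = 1/4 - P/4 (A(P) = -((2 - 3) + P)/4 = -(-1 + P)/4 = 1/4 - P/4)
O(A(-1))*((-74 + 1)/(44 + 16) - 31) = (1/4 - 1/4*(-1))**2*((-74 + 1)/(44 + 16) - 31) = (1/4 + 1/4)**2*(-73/60 - 31) = (1/2)**2*(-73*1/60 - 31) = (-73/60 - 31)/4 = (1/4)*(-1933/60) = -1933/240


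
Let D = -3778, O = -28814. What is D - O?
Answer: 25036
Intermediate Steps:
D - O = -3778 - 1*(-28814) = -3778 + 28814 = 25036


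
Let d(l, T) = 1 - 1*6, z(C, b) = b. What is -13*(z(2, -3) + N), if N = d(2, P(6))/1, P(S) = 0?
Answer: 104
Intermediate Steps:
d(l, T) = -5 (d(l, T) = 1 - 6 = -5)
N = -5 (N = -5/1 = -5*1 = -5)
-13*(z(2, -3) + N) = -13*(-3 - 5) = -13*(-8) = 104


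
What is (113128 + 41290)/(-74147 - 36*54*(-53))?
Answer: 154418/28885 ≈ 5.3460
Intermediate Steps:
(113128 + 41290)/(-74147 - 36*54*(-53)) = 154418/(-74147 - 1944*(-53)) = 154418/(-74147 + 103032) = 154418/28885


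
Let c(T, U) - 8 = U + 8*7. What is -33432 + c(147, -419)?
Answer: -33787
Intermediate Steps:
c(T, U) = 64 + U (c(T, U) = 8 + (U + 8*7) = 8 + (U + 56) = 8 + (56 + U) = 64 + U)
-33432 + c(147, -419) = -33432 + (64 - 419) = -33432 - 355 = -33787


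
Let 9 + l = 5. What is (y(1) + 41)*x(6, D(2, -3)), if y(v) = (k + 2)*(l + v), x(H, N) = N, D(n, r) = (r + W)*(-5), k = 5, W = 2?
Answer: 100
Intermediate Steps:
l = -4 (l = -9 + 5 = -4)
D(n, r) = -10 - 5*r (D(n, r) = (r + 2)*(-5) = (2 + r)*(-5) = -10 - 5*r)
y(v) = -28 + 7*v (y(v) = (5 + 2)*(-4 + v) = 7*(-4 + v) = -28 + 7*v)
(y(1) + 41)*x(6, D(2, -3)) = ((-28 + 7*1) + 41)*(-10 - 5*(-3)) = ((-28 + 7) + 41)*(-10 + 15) = (-21 + 41)*5 = 20*5 = 100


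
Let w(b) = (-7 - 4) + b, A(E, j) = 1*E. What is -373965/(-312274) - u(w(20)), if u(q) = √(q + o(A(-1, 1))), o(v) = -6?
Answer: 373965/312274 - √3 ≈ -0.53450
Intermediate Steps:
A(E, j) = E
w(b) = -11 + b
u(q) = √(-6 + q) (u(q) = √(q - 6) = √(-6 + q))
-373965/(-312274) - u(w(20)) = -373965/(-312274) - √(-6 + (-11 + 20)) = -373965*(-1/312274) - √(-6 + 9) = 373965/312274 - √3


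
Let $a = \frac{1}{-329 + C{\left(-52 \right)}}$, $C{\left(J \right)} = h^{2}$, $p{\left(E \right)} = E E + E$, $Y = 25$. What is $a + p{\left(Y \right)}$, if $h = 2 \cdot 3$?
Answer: $\frac{190449}{293} \approx 650.0$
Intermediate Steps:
$h = 6$
$p{\left(E \right)} = E + E^{2}$ ($p{\left(E \right)} = E^{2} + E = E + E^{2}$)
$C{\left(J \right)} = 36$ ($C{\left(J \right)} = 6^{2} = 36$)
$a = - \frac{1}{293}$ ($a = \frac{1}{-329 + 36} = \frac{1}{-293} = - \frac{1}{293} \approx -0.003413$)
$a + p{\left(Y \right)} = - \frac{1}{293} + 25 \left(1 + 25\right) = - \frac{1}{293} + 25 \cdot 26 = - \frac{1}{293} + 650 = \frac{190449}{293}$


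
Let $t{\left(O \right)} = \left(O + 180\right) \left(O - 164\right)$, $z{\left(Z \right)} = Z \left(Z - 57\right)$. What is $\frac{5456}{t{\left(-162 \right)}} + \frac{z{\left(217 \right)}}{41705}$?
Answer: $- \frac{1190276}{12236247} \approx -0.097275$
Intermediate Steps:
$z{\left(Z \right)} = Z \left(-57 + Z\right)$
$t{\left(O \right)} = \left(-164 + O\right) \left(180 + O\right)$ ($t{\left(O \right)} = \left(180 + O\right) \left(-164 + O\right) = \left(-164 + O\right) \left(180 + O\right)$)
$\frac{5456}{t{\left(-162 \right)}} + \frac{z{\left(217 \right)}}{41705} = \frac{5456}{-29520 + \left(-162\right)^{2} + 16 \left(-162\right)} + \frac{217 \left(-57 + 217\right)}{41705} = \frac{5456}{-29520 + 26244 - 2592} + 217 \cdot 160 \cdot \frac{1}{41705} = \frac{5456}{-5868} + 34720 \cdot \frac{1}{41705} = 5456 \left(- \frac{1}{5868}\right) + \frac{6944}{8341} = - \frac{1364}{1467} + \frac{6944}{8341} = - \frac{1190276}{12236247}$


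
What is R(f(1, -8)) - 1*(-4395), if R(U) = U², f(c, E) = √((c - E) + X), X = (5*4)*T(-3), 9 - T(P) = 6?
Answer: 4464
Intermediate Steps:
T(P) = 3 (T(P) = 9 - 1*6 = 9 - 6 = 3)
X = 60 (X = (5*4)*3 = 20*3 = 60)
f(c, E) = √(60 + c - E) (f(c, E) = √((c - E) + 60) = √(60 + c - E))
R(f(1, -8)) - 1*(-4395) = (√(60 + 1 - 1*(-8)))² - 1*(-4395) = (√(60 + 1 + 8))² + 4395 = (√69)² + 4395 = 69 + 4395 = 4464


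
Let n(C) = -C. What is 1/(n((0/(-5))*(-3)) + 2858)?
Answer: 1/2858 ≈ 0.00034990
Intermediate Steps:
1/(n((0/(-5))*(-3)) + 2858) = 1/(-0/(-5)*(-3) + 2858) = 1/(-0*(-⅕)*(-3) + 2858) = 1/(-0*(-3) + 2858) = 1/(-1*0 + 2858) = 1/(0 + 2858) = 1/2858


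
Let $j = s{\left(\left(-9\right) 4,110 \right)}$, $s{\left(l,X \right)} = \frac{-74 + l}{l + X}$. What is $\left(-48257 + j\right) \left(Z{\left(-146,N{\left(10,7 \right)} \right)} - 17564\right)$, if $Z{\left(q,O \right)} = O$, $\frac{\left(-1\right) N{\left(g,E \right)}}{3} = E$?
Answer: $\frac{31399142940}{37} \approx 8.4863 \cdot 10^{8}$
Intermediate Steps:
$N{\left(g,E \right)} = - 3 E$
$s{\left(l,X \right)} = \frac{-74 + l}{X + l}$
$j = - \frac{55}{37}$ ($j = \frac{-74 - 36}{110 - 36} = \frac{1}{74} \left(-110\right) = - \frac{55}{37} \approx -1.4865$)
$\left(-48257 + j\right) \left(Z{\left(-146,N{\left(10,7 \right)} \right)} - 17564\right) = \left(-48257 - \frac{55}{37}\right) \left(\left(-3\right) 7 - 17564\right) = - \frac{1785564 \left(-21 - 17564\right)}{37} = \left(- \frac{1785564}{37}\right) \left(-17585\right) = \frac{31399142940}{37}$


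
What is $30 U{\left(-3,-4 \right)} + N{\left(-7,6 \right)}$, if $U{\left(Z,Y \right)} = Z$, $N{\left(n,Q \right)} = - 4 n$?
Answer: $-62$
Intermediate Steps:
$30 U{\left(-3,-4 \right)} + N{\left(-7,6 \right)} = 30 \left(-3\right) - -28 = -90 + 28 = -62$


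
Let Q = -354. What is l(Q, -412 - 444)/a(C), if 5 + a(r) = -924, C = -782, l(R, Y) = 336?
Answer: -336/929 ≈ -0.36168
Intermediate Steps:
a(r) = -929 (a(r) = -5 - 924 = -929)
l(Q, -412 - 444)/a(C) = 336/(-929) = 336*(-1/929) = -336/929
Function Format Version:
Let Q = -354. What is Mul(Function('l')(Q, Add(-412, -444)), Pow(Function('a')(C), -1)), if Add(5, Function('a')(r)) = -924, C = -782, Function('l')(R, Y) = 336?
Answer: Rational(-336, 929) ≈ -0.36168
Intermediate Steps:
Function('a')(r) = -929 (Function('a')(r) = Add(-5, -924) = -929)
Mul(Function('l')(Q, Add(-412, -444)), Pow(Function('a')(C), -1)) = Mul(336, Pow(-929, -1)) = Mul(336, Rational(-1, 929)) = Rational(-336, 929)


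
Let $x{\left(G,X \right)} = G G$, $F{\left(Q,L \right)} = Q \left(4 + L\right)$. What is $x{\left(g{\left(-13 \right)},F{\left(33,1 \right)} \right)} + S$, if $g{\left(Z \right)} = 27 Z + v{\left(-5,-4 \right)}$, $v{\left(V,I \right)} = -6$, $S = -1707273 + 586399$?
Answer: $-993425$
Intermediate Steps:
$S = -1120874$
$g{\left(Z \right)} = -6 + 27 Z$ ($g{\left(Z \right)} = 27 Z - 6 = -6 + 27 Z$)
$x{\left(G,X \right)} = G^{2}$
$x{\left(g{\left(-13 \right)},F{\left(33,1 \right)} \right)} + S = \left(-6 + 27 \left(-13\right)\right)^{2} - 1120874 = \left(-6 - 351\right)^{2} - 1120874 = \left(-357\right)^{2} - 1120874 = 127449 - 1120874 = -993425$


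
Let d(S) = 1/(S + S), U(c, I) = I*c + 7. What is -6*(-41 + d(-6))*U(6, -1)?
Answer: 493/2 ≈ 246.50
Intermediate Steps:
U(c, I) = 7 + I*c
d(S) = 1/(2*S)
-6*(-41 + d(-6))*U(6, -1) = -6*(-41 + (½)/(-6))*(7 - 1*6) = -6*(-41 + (½)*(-⅙))*(7 - 6) = -6*(-41 - 1/12) = -(-493)/2 = -6*(-493/12) = 493/2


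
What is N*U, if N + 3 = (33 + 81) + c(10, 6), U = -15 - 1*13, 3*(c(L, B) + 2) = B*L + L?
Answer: -11116/3 ≈ -3705.3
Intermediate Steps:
c(L, B) = -2 + L/3 + B*L/3 (c(L, B) = -2 + (B*L + L)/3 = -2 + (L + B*L)/3 = -2 + (L/3 + B*L/3) = -2 + L/3 + B*L/3)
U = -28 (U = -15 - 13 = -28)
N = 397/3 (N = -3 + ((33 + 81) + (-2 + (⅓)*10 + (⅓)*6*10)) = -3 + (114 + (-2 + 10/3 + 20)) = -3 + (114 + 64/3) = -3 + 406/3 = 397/3 ≈ 132.33)
N*U = (397/3)*(-28) = -11116/3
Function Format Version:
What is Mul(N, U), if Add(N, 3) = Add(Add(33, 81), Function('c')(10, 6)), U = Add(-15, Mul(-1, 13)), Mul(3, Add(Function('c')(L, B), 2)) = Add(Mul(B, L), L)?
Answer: Rational(-11116, 3) ≈ -3705.3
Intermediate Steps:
Function('c')(L, B) = Add(-2, Mul(Rational(1, 3), L), Mul(Rational(1, 3), B, L)) (Function('c')(L, B) = Add(-2, Mul(Rational(1, 3), Add(Mul(B, L), L))) = Add(-2, Mul(Rational(1, 3), Add(L, Mul(B, L)))) = Add(-2, Add(Mul(Rational(1, 3), L), Mul(Rational(1, 3), B, L))) = Add(-2, Mul(Rational(1, 3), L), Mul(Rational(1, 3), B, L)))
U = -28 (U = Add(-15, -13) = -28)
N = Rational(397, 3) (N = Add(-3, Add(Add(33, 81), Add(-2, Mul(Rational(1, 3), 10), Mul(Rational(1, 3), 6, 10)))) = Add(-3, Add(114, Add(-2, Rational(10, 3), 20))) = Add(-3, Add(114, Rational(64, 3))) = Add(-3, Rational(406, 3)) = Rational(397, 3) ≈ 132.33)
Mul(N, U) = Mul(Rational(397, 3), -28) = Rational(-11116, 3)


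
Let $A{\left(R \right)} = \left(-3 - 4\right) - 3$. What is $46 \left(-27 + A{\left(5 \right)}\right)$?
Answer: $-1702$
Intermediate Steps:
$A{\left(R \right)} = -10$ ($A{\left(R \right)} = -7 - 3 = -10$)
$46 \left(-27 + A{\left(5 \right)}\right) = 46 \left(-27 - 10\right) = 46 \left(-37\right) = -1702$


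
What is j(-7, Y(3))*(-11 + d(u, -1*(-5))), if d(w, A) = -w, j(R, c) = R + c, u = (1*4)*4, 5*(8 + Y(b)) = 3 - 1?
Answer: 1971/5 ≈ 394.20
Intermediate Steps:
Y(b) = -38/5 (Y(b) = -8 + (3 - 1)/5 = -8 + (⅕)*2 = -8 + ⅖ = -38/5)
u = 16 (u = 4*4 = 16)
j(-7, Y(3))*(-11 + d(u, -1*(-5))) = (-7 - 38/5)*(-11 - 1*16) = -73*(-11 - 16)/5 = -73/5*(-27) = 1971/5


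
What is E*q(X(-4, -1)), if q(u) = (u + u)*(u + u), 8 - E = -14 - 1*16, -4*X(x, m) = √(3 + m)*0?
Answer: 0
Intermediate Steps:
X(x, m) = 0 (X(x, m) = -√(3 + m)*0/4 = -¼*0 = 0)
E = 38 (E = 8 - (-14 - 1*16) = 8 - (-14 - 16) = 8 - 1*(-30) = 8 + 30 = 38)
q(u) = 4*u² (q(u) = (2*u)*(2*u) = 4*u²)
E*q(X(-4, -1)) = 38*(4*0²) = 38*(4*0) = 38*0 = 0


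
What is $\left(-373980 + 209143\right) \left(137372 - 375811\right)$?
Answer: $39303569443$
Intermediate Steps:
$\left(-373980 + 209143\right) \left(137372 - 375811\right) = \left(-164837\right) \left(-238439\right) = 39303569443$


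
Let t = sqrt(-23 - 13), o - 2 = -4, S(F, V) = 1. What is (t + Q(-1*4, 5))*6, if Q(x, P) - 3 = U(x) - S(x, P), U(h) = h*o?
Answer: 60 + 36*I ≈ 60.0 + 36.0*I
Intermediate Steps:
o = -2 (o = 2 - 4 = -2)
t = 6*I (t = sqrt(-36) = 6*I ≈ 6.0*I)
U(h) = -2*h (U(h) = h*(-2) = -2*h)
Q(x, P) = 2 - 2*x (Q(x, P) = 3 + (-2*x - 1*1) = 3 + (-2*x - 1) = 3 + (-1 - 2*x) = 2 - 2*x)
(t + Q(-1*4, 5))*6 = (6*I + (2 - (-2)*4))*6 = (6*I + (2 - 2*(-4)))*6 = (6*I + (2 + 8))*6 = (6*I + 10)*6 = (10 + 6*I)*6 = 60 + 36*I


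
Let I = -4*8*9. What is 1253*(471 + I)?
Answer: 229299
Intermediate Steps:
I = -288 (I = -32*9 = -288)
1253*(471 + I) = 1253*(471 - 288) = 1253*183 = 229299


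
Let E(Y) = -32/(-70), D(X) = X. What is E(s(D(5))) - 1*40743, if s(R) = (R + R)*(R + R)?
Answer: -1425989/35 ≈ -40743.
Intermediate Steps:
s(R) = 4*R² (s(R) = (2*R)*(2*R) = 4*R²)
E(Y) = 16/35 (E(Y) = -32*(-1/70) = 16/35)
E(s(D(5))) - 1*40743 = 16/35 - 1*40743 = 16/35 - 40743 = -1425989/35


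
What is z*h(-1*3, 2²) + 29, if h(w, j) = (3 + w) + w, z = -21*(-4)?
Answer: -223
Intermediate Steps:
z = 84
h(w, j) = 3 + 2*w
z*h(-1*3, 2²) + 29 = 84*(3 + 2*(-1*3)) + 29 = 84*(3 + 2*(-3)) + 29 = 84*(3 - 6) + 29 = 84*(-3) + 29 = -252 + 29 = -223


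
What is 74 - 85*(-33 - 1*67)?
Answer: 8574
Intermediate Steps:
74 - 85*(-33 - 1*67) = 74 - 85*(-33 - 67) = 74 - 85*(-100) = 74 + 8500 = 8574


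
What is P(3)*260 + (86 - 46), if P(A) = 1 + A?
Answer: 1080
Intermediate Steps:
P(3)*260 + (86 - 46) = (1 + 3)*260 + (86 - 46) = 4*260 + 40 = 1040 + 40 = 1080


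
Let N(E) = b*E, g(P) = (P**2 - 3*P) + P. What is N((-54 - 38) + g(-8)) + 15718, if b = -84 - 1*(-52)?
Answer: 16102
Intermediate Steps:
b = -32 (b = -84 + 52 = -32)
g(P) = P**2 - 2*P
N(E) = -32*E
N((-54 - 38) + g(-8)) + 15718 = -32*((-54 - 38) - 8*(-2 - 8)) + 15718 = -32*(-92 - 8*(-10)) + 15718 = -32*(-92 + 80) + 15718 = -32*(-12) + 15718 = 384 + 15718 = 16102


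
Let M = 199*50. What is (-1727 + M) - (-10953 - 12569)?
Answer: 31745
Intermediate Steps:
M = 9950
(-1727 + M) - (-10953 - 12569) = (-1727 + 9950) - (-10953 - 12569) = 8223 - 1*(-23522) = 8223 + 23522 = 31745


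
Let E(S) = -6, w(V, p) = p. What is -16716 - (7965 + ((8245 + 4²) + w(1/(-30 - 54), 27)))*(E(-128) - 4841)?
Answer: 78761575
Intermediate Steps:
-16716 - (7965 + ((8245 + 4²) + w(1/(-30 - 54), 27)))*(E(-128) - 4841) = -16716 - (7965 + ((8245 + 4²) + 27))*(-6 - 4841) = -16716 - (7965 + ((8245 + 16) + 27))*(-4847) = -16716 - (7965 + (8261 + 27))*(-4847) = -16716 - (7965 + 8288)*(-4847) = -16716 - 16253*(-4847) = -16716 - 1*(-78778291) = -16716 + 78778291 = 78761575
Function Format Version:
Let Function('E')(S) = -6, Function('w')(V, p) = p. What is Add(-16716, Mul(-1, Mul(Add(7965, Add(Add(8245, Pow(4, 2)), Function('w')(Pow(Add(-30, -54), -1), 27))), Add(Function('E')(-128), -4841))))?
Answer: 78761575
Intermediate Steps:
Add(-16716, Mul(-1, Mul(Add(7965, Add(Add(8245, Pow(4, 2)), Function('w')(Pow(Add(-30, -54), -1), 27))), Add(Function('E')(-128), -4841)))) = Add(-16716, Mul(-1, Mul(Add(7965, Add(Add(8245, Pow(4, 2)), 27)), Add(-6, -4841)))) = Add(-16716, Mul(-1, Mul(Add(7965, Add(Add(8245, 16), 27)), -4847))) = Add(-16716, Mul(-1, Mul(Add(7965, Add(8261, 27)), -4847))) = Add(-16716, Mul(-1, Mul(Add(7965, 8288), -4847))) = Add(-16716, Mul(-1, Mul(16253, -4847))) = Add(-16716, Mul(-1, -78778291)) = Add(-16716, 78778291) = 78761575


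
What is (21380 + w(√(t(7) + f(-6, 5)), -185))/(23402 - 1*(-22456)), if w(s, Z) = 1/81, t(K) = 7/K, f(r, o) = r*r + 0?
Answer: 1731781/3714498 ≈ 0.46622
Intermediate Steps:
f(r, o) = r² (f(r, o) = r² + 0 = r²)
w(s, Z) = 1/81
(21380 + w(√(t(7) + f(-6, 5)), -185))/(23402 - 1*(-22456)) = (21380 + 1/81)/(23402 - 1*(-22456)) = 1731781/(81*(23402 + 22456)) = (1731781/81)/45858 = (1731781/81)*(1/45858) = 1731781/3714498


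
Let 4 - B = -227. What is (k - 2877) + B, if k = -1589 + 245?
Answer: -3990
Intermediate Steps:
B = 231 (B = 4 - 1*(-227) = 4 + 227 = 231)
k = -1344
(k - 2877) + B = (-1344 - 2877) + 231 = -4221 + 231 = -3990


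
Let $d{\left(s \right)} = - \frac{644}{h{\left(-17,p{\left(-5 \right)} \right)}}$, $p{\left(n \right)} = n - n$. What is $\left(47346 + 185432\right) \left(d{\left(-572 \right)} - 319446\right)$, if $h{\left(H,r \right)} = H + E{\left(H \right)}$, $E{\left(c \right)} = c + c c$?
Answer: $- \frac{18961950160972}{255} \approx -7.4361 \cdot 10^{10}$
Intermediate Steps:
$p{\left(n \right)} = 0$
$E{\left(c \right)} = c + c^{2}$
$h{\left(H,r \right)} = H + H \left(1 + H\right)$
$d{\left(s \right)} = - \frac{644}{255}$ ($d{\left(s \right)} = - \frac{644}{\left(-17\right) \left(2 - 17\right)} = - \frac{644}{\left(-17\right) \left(-15\right)} = - \frac{644}{255}$)
$\left(47346 + 185432\right) \left(d{\left(-572 \right)} - 319446\right) = \left(47346 + 185432\right) \left(- \frac{644}{255} - 319446\right) = 232778 \left(- \frac{81459374}{255}\right) = - \frac{18961950160972}{255}$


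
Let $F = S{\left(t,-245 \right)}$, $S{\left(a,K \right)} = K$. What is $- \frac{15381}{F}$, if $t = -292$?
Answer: $\frac{15381}{245} \approx 62.78$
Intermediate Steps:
$F = -245$
$- \frac{15381}{F} = - \frac{15381}{-245} = \left(-15381\right) \left(- \frac{1}{245}\right) = \frac{15381}{245}$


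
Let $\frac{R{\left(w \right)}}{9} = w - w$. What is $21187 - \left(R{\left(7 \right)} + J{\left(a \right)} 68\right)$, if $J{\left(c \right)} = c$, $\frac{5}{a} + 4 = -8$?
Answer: $\frac{63646}{3} \approx 21215.0$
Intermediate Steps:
$a = - \frac{5}{12}$ ($a = \frac{5}{-4 - 8} = \frac{5}{-12} = 5 \left(- \frac{1}{12}\right) = - \frac{5}{12} \approx -0.41667$)
$R{\left(w \right)} = 0$ ($R{\left(w \right)} = 9 \left(w - w\right) = 9 \cdot 0 = 0$)
$21187 - \left(R{\left(7 \right)} + J{\left(a \right)} 68\right) = 21187 - \left(0 - \frac{85}{3}\right) = 21187 - - \frac{85}{3} = 21187 + \frac{85}{3} = \frac{63646}{3}$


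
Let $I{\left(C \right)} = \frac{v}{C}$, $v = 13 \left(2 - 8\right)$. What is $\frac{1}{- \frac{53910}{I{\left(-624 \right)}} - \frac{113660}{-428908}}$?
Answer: $- \frac{107227}{46244832145} \approx -2.3187 \cdot 10^{-6}$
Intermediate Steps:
$v = -78$ ($v = 13 \left(-6\right) = -78$)
$I{\left(C \right)} = - \frac{78}{C}$
$\frac{1}{- \frac{53910}{I{\left(-624 \right)}} - \frac{113660}{-428908}} = \frac{1}{- \frac{53910}{\left(-78\right) \frac{1}{-624}} - \frac{113660}{-428908}} = \frac{1}{- \frac{53910}{\left(-78\right) \left(- \frac{1}{624}\right)} - - \frac{28415}{107227}} = \frac{1}{- 53910 \frac{1}{\frac{1}{8}} + \frac{28415}{107227}} = \frac{1}{\left(-53910\right) 8 + \frac{28415}{107227}} = \frac{1}{-431280 + \frac{28415}{107227}} = \frac{1}{- \frac{46244832145}{107227}} = - \frac{107227}{46244832145}$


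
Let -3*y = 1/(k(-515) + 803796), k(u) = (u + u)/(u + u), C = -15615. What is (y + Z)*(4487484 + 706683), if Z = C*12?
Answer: -782321965568042009/803797 ≈ -9.7328e+11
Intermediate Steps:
k(u) = 1 (k(u) = (2*u)/((2*u)) = (2*u)*(1/(2*u)) = 1)
y = -1/2411391 (y = -1/(3*(1 + 803796)) = -⅓/803797 = -⅓*1/803797 = -1/2411391 ≈ -4.1470e-7)
Z = -187380 (Z = -15615*12 = -187380)
(y + Z)*(4487484 + 706683) = (-1/2411391 - 187380)*(4487484 + 706683) = -451846445581/2411391*5194167 = -782321965568042009/803797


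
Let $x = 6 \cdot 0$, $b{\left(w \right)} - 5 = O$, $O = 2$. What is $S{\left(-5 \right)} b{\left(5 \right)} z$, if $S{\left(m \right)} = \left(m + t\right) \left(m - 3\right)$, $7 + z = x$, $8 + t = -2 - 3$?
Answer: $-7056$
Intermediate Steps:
$t = -13$ ($t = -8 - 5 = -13$)
$b{\left(w \right)} = 7$ ($b{\left(w \right)} = 5 + 2 = 7$)
$x = 0$
$z = -7$ ($z = -7 + 0 = -7$)
$S{\left(m \right)} = \left(-13 + m\right) \left(-3 + m\right)$ ($S{\left(m \right)} = \left(m - 13\right) \left(m - 3\right) = \left(-13 + m\right) \left(-3 + m\right)$)
$S{\left(-5 \right)} b{\left(5 \right)} z = \left(39 + \left(-5\right)^{2} - -80\right) 7 \left(-7\right) = \left(39 + 25 + 80\right) 7 \left(-7\right) = 144 \cdot 7 \left(-7\right) = 1008 \left(-7\right) = -7056$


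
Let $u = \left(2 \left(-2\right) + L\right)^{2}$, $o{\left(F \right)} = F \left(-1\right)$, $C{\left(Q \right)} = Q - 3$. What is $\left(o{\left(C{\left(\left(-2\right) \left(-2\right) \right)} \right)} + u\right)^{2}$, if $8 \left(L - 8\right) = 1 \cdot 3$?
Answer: $\frac{1347921}{4096} \approx 329.08$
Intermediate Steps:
$C{\left(Q \right)} = -3 + Q$ ($C{\left(Q \right)} = Q - 3 = -3 + Q$)
$o{\left(F \right)} = - F$
$L = \frac{67}{8}$ ($L = 8 + \frac{1 \cdot 3}{8} = 8 + \frac{1}{8} \cdot 3 = 8 + \frac{3}{8} = \frac{67}{8} \approx 8.375$)
$u = \frac{1225}{64}$ ($u = \left(2 \left(-2\right) + \frac{67}{8}\right)^{2} = \left(-4 + \frac{67}{8}\right)^{2} = \left(\frac{35}{8}\right)^{2} = \frac{1225}{64} \approx 19.141$)
$\left(o{\left(C{\left(\left(-2\right) \left(-2\right) \right)} \right)} + u\right)^{2} = \left(- (-3 - -4) + \frac{1225}{64}\right)^{2} = \left(- (-3 + 4) + \frac{1225}{64}\right)^{2} = \left(\left(-1\right) 1 + \frac{1225}{64}\right)^{2} = \left(-1 + \frac{1225}{64}\right)^{2} = \left(\frac{1161}{64}\right)^{2} = \frac{1347921}{4096}$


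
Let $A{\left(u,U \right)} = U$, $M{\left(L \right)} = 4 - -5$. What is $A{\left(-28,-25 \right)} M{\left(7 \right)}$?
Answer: $-225$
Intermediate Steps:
$M{\left(L \right)} = 9$ ($M{\left(L \right)} = 4 + 5 = 9$)
$A{\left(-28,-25 \right)} M{\left(7 \right)} = \left(-25\right) 9 = -225$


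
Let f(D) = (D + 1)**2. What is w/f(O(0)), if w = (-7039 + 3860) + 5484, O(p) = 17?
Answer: 2305/324 ≈ 7.1142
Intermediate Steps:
f(D) = (1 + D)**2
w = 2305 (w = -3179 + 5484 = 2305)
w/f(O(0)) = 2305/((1 + 17)**2) = 2305/(18**2) = 2305/324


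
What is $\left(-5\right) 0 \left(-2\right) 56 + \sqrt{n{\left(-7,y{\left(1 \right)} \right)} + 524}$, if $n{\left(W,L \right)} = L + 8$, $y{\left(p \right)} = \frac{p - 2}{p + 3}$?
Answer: $\frac{\sqrt{2127}}{2} \approx 23.06$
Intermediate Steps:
$y{\left(p \right)} = \frac{-2 + p}{3 + p}$
$n{\left(W,L \right)} = 8 + L$
$\left(-5\right) 0 \left(-2\right) 56 + \sqrt{n{\left(-7,y{\left(1 \right)} \right)} + 524} = \left(-5\right) 0 \left(-2\right) 56 + \sqrt{\left(8 + \frac{-2 + 1}{3 + 1}\right) + 524} = 0 \left(-2\right) 56 + \sqrt{\left(8 + \frac{1}{4} \left(-1\right)\right) + 524} = 0 \cdot 56 + \sqrt{\left(8 + \frac{1}{4} \left(-1\right)\right) + 524} = 0 + \sqrt{\left(8 - \frac{1}{4}\right) + 524} = 0 + \sqrt{\frac{31}{4} + 524} = 0 + \sqrt{\frac{2127}{4}} = 0 + \frac{\sqrt{2127}}{2} = \frac{\sqrt{2127}}{2}$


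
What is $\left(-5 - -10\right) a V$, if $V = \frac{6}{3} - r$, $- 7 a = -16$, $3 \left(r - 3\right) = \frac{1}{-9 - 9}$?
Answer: $- \frac{2120}{189} \approx -11.217$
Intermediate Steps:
$r = \frac{161}{54}$ ($r = 3 + \frac{1}{3 \left(-9 - 9\right)} = 3 + \frac{1}{3 \left(-18\right)} = 3 + \frac{1}{3} \left(- \frac{1}{18}\right) = 3 - \frac{1}{54} = \frac{161}{54} \approx 2.9815$)
$a = \frac{16}{7}$ ($a = \left(- \frac{1}{7}\right) \left(-16\right) = \frac{16}{7} \approx 2.2857$)
$V = - \frac{53}{54}$ ($V = \frac{6}{3} - \frac{161}{54} = 6 \cdot \frac{1}{3} - \frac{161}{54} = 2 - \frac{161}{54} = - \frac{53}{54} \approx -0.98148$)
$\left(-5 - -10\right) a V = \left(-5 - -10\right) \frac{16}{7} \left(- \frac{53}{54}\right) = \left(-5 + 10\right) \frac{16}{7} \left(- \frac{53}{54}\right) = 5 \cdot \frac{16}{7} \left(- \frac{53}{54}\right) = \frac{80}{7} \left(- \frac{53}{54}\right) = - \frac{2120}{189}$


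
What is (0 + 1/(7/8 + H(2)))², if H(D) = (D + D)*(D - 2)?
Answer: 64/49 ≈ 1.3061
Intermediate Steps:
H(D) = 2*D*(-2 + D) (H(D) = (2*D)*(-2 + D) = 2*D*(-2 + D))
(0 + 1/(7/8 + H(2)))² = (0 + 1/(7/8 + 2*2*(-2 + 2)))² = (0 + 1/(7*(⅛) + 2*2*0))² = (0 + 1/(7/8 + 0))² = (0 + 1/(7/8))² = (0 + 8/7)² = (8/7)² = 64/49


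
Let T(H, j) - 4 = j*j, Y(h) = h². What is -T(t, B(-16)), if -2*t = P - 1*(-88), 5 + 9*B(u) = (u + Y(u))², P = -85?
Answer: -3317184349/81 ≈ -4.0953e+7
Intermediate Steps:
B(u) = -5/9 + (u + u²)²/9
t = -3/2 (t = -(-85 - 1*(-88))/2 = -(-85 + 88)/2 = -½*3 = -3/2 ≈ -1.5000)
T(H, j) = 4 + j² (T(H, j) = 4 + j*j = 4 + j²)
-T(t, B(-16)) = -(4 + (-5/9 + (⅑)*(-16)²*(1 - 16)²)²) = -(4 + (-5/9 + (⅑)*256*(-15)²)²) = -(4 + (-5/9 + (⅑)*256*225)²) = -(4 + (-5/9 + 6400)²) = -(4 + (57595/9)²) = -(4 + 3317184025/81) = -1*3317184349/81 = -3317184349/81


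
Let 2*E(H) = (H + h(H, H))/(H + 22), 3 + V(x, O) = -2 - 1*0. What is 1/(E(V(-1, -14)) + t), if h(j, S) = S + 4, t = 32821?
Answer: 17/557954 ≈ 3.0468e-5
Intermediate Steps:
V(x, O) = -5 (V(x, O) = -3 + (-2 - 1*0) = -3 + (-2 + 0) = -3 - 2 = -5)
h(j, S) = 4 + S
E(H) = (4 + 2*H)/(2*(22 + H)) (E(H) = ((H + (4 + H))/(H + 22))/2 = ((4 + 2*H)/(22 + H))/2 = (4 + 2*H)/(2*(22 + H)))
1/(E(V(-1, -14)) + t) = 1/((2 - 5)/(22 - 5) + 32821) = 1/(-3/17 + 32821) = 1/(557954/17) = 17/557954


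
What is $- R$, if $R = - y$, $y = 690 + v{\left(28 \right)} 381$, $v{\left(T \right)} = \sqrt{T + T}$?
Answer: $690 + 762 \sqrt{14} \approx 3541.1$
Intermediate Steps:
$v{\left(T \right)} = \sqrt{2} \sqrt{T}$ ($v{\left(T \right)} = \sqrt{2 T} = \sqrt{2} \sqrt{T}$)
$y = 690 + 762 \sqrt{14}$ ($y = 690 + \sqrt{2} \sqrt{28} \cdot 381 = 690 + \sqrt{2} \cdot 2 \sqrt{7} \cdot 381 = 690 + 2 \sqrt{14} \cdot 381 = 690 + 762 \sqrt{14} \approx 3541.1$)
$R = -690 - 762 \sqrt{14}$ ($R = - (690 + 762 \sqrt{14}) = -690 - 762 \sqrt{14} \approx -3541.1$)
$- R = - (-690 - 762 \sqrt{14}) = 690 + 762 \sqrt{14}$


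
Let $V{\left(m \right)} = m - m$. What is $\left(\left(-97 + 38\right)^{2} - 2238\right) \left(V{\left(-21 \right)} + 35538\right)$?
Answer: $44173734$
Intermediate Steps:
$V{\left(m \right)} = 0$
$\left(\left(-97 + 38\right)^{2} - 2238\right) \left(V{\left(-21 \right)} + 35538\right) = \left(\left(-97 + 38\right)^{2} - 2238\right) \left(0 + 35538\right) = \left(\left(-59\right)^{2} - 2238\right) 35538 = \left(3481 - 2238\right) 35538 = 1243 \cdot 35538 = 44173734$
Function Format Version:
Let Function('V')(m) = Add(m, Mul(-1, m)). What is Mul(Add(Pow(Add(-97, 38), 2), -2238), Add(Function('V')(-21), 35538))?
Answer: 44173734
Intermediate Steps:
Function('V')(m) = 0
Mul(Add(Pow(Add(-97, 38), 2), -2238), Add(Function('V')(-21), 35538)) = Mul(Add(Pow(Add(-97, 38), 2), -2238), Add(0, 35538)) = Mul(Add(Pow(-59, 2), -2238), 35538) = Mul(Add(3481, -2238), 35538) = Mul(1243, 35538) = 44173734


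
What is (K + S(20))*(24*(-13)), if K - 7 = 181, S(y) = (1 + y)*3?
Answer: -78312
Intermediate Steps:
S(y) = 3 + 3*y
K = 188 (K = 7 + 181 = 188)
(K + S(20))*(24*(-13)) = (188 + (3 + 3*20))*(24*(-13)) = (188 + (3 + 60))*(-312) = (188 + 63)*(-312) = 251*(-312) = -78312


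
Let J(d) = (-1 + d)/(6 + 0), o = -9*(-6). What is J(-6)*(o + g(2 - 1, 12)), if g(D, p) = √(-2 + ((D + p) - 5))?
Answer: -63 - 7*√6/6 ≈ -65.858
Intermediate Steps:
o = 54
g(D, p) = √(-7 + D + p) (g(D, p) = √(-2 + (-5 + D + p)) = √(-7 + D + p))
J(d) = -⅙ + d/6 (J(d) = (-1 + d)/6 = (-1 + d)*(⅙) = -⅙ + d/6)
J(-6)*(o + g(2 - 1, 12)) = (-⅙ + (⅙)*(-6))*(54 + √(-7 + (2 - 1) + 12)) = (-⅙ - 1)*(54 + √(-7 + 1 + 12)) = -7*(54 + √6)/6 = -63 - 7*√6/6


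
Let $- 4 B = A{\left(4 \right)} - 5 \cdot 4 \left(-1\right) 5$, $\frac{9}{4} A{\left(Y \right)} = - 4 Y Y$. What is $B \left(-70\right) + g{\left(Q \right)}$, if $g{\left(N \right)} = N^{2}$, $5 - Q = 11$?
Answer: $\frac{11594}{9} \approx 1288.2$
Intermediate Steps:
$Q = -6$ ($Q = 5 - 11 = -6$)
$A{\left(Y \right)} = - \frac{16 Y^{2}}{9}$ ($A{\left(Y \right)} = \frac{4 - 4 Y Y}{9} = \frac{4 \left(- 4 Y^{2}\right)}{9} = - \frac{16 Y^{2}}{9}$)
$B = - \frac{161}{9}$ ($B = - \frac{- \frac{16 \cdot 4^{2}}{9} - 5 \cdot 4 \left(-1\right) 5}{4} = - \frac{\left(- \frac{16}{9}\right) 16 - 5 \left(\left(-4\right) 5\right)}{4} = - \frac{- \frac{256}{9} - -100}{4} = - \frac{- \frac{256}{9} + 100}{4} = \left(- \frac{1}{4}\right) \frac{644}{9} = - \frac{161}{9} \approx -17.889$)
$B \left(-70\right) + g{\left(Q \right)} = \left(- \frac{161}{9}\right) \left(-70\right) + \left(-6\right)^{2} = \frac{11270}{9} + 36 = \frac{11594}{9}$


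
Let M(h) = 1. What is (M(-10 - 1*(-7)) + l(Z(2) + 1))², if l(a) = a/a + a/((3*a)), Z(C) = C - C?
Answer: 49/9 ≈ 5.4444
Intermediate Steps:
Z(C) = 0
l(a) = 4/3 (l(a) = 1 + a*(1/(3*a)) = 1 + ⅓ = 4/3)
(M(-10 - 1*(-7)) + l(Z(2) + 1))² = (1 + 4/3)² = (7/3)² = 49/9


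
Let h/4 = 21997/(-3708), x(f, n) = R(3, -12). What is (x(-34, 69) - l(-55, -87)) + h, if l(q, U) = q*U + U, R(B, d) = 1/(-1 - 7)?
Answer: -35017271/7416 ≈ -4721.9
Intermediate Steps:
R(B, d) = -⅛ (R(B, d) = 1/(-8) = -⅛)
x(f, n) = -⅛
l(q, U) = U + U*q (l(q, U) = U*q + U = U + U*q)
h = -21997/927 (h = 4*(21997/(-3708)) = 4*(21997*(-1/3708)) = 4*(-21997/3708) = -21997/927 ≈ -23.729)
(x(-34, 69) - l(-55, -87)) + h = (-⅛ - (-87)*(1 - 55)) - 21997/927 = (-⅛ - (-87)*(-54)) - 21997/927 = (-⅛ - 1*4698) - 21997/927 = (-⅛ - 4698) - 21997/927 = -37585/8 - 21997/927 = -35017271/7416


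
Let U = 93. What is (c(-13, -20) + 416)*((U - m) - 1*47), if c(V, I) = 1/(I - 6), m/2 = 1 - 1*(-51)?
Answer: -313635/13 ≈ -24126.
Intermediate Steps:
m = 104 (m = 2*(1 - 1*(-51)) = 2*(1 + 51) = 2*52 = 104)
c(V, I) = 1/(-6 + I)
(c(-13, -20) + 416)*((U - m) - 1*47) = (1/(-6 - 20) + 416)*((93 - 1*104) - 1*47) = (1/(-26) + 416)*((93 - 104) - 47) = (-1/26 + 416)*(-11 - 47) = (10815/26)*(-58) = -313635/13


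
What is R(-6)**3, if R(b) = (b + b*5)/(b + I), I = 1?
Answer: 46656/125 ≈ 373.25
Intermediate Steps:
R(b) = 6*b/(1 + b) (R(b) = (b + b*5)/(b + 1) = (b + 5*b)/(1 + b) = (6*b)/(1 + b) = 6*b/(1 + b))
R(-6)**3 = (6*(-6)/(1 - 6))**3 = (6*(-6)/(-5))**3 = (6*(-6)*(-1/5))**3 = (36/5)**3 = 46656/125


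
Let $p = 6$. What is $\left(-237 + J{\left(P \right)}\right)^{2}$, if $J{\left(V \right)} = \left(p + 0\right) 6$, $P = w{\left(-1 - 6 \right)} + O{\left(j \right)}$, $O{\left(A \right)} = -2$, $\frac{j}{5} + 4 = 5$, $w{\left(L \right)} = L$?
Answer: $40401$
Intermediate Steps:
$j = 5$ ($j = -20 + 5 \cdot 5 = -20 + 25 = 5$)
$P = -9$ ($P = \left(-1 - 6\right) - 2 = -7 - 2 = -9$)
$J{\left(V \right)} = 36$ ($J{\left(V \right)} = \left(6 + 0\right) 6 = 6 \cdot 6 = 36$)
$\left(-237 + J{\left(P \right)}\right)^{2} = \left(-237 + 36\right)^{2} = \left(-201\right)^{2} = 40401$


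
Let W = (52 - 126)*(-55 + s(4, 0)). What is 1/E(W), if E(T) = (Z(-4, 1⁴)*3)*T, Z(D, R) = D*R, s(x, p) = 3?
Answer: -1/46176 ≈ -2.1656e-5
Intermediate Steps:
W = 3848 (W = (52 - 126)*(-55 + 3) = -74*(-52) = 3848)
E(T) = -12*T (E(T) = (-4*1⁴*3)*T = (-4*1*3)*T = (-4*3)*T = -12*T)
1/E(W) = 1/(-12*3848) = 1/(-46176) = -1/46176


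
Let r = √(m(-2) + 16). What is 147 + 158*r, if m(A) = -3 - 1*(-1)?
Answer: 147 + 158*√14 ≈ 738.18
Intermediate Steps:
m(A) = -2 (m(A) = -3 + 1 = -2)
r = √14 (r = √(-2 + 16) = √14 ≈ 3.7417)
147 + 158*r = 147 + 158*√14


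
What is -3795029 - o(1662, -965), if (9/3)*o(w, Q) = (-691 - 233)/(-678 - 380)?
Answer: -2007570495/529 ≈ -3.7950e+6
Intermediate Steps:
o(w, Q) = 154/529 (o(w, Q) = ((-691 - 233)/(-678 - 380))/3 = (-924/(-1058))/3 = (-924*(-1/1058))/3 = (1/3)*(462/529) = 154/529)
-3795029 - o(1662, -965) = -3795029 - 1*154/529 = -3795029 - 154/529 = -2007570495/529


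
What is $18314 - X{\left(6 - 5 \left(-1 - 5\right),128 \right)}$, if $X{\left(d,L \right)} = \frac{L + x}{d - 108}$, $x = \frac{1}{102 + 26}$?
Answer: $\frac{168798209}{9216} \approx 18316.0$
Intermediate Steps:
$x = \frac{1}{128} \approx 0.0078125$
$X{\left(d,L \right)} = \frac{\frac{1}{128} + L}{-108 + d}$ ($X{\left(d,L \right)} = \frac{L + \frac{1}{128}}{d - 108} = \frac{\frac{1}{128} + L}{-108 + d}$)
$18314 - X{\left(6 - 5 \left(-1 - 5\right),128 \right)} = 18314 - \frac{\frac{1}{128} + 128}{-108 - \left(-6 + 5 \left(-1 - 5\right)\right)} = 18314 - \frac{1}{-108 + \left(6 - -30\right)} \frac{16385}{128} = 18314 - \frac{1}{-108 + \left(6 + 30\right)} \frac{16385}{128} = 18314 - \frac{1}{-108 + 36} \cdot \frac{16385}{128} = 18314 - \frac{1}{-72} \cdot \frac{16385}{128} = 18314 - \left(- \frac{1}{72}\right) \frac{16385}{128} = 18314 - - \frac{16385}{9216} = 18314 + \frac{16385}{9216} = \frac{168798209}{9216}$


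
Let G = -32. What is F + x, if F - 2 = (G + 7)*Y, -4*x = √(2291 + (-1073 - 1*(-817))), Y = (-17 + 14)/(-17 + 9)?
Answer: -59/8 - √2035/4 ≈ -18.653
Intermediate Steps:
Y = 3/8 (Y = -3/(-8) = -3*(-⅛) = 3/8 ≈ 0.37500)
x = -√2035/4 (x = -√(2291 + (-1073 - 1*(-817)))/4 = -√(2291 + (-1073 + 817))/4 = -√(2291 - 256)/4 = -√2035/4 ≈ -11.278)
F = -59/8 (F = 2 + (-32 + 7)*(3/8) = 2 - 25*3/8 = 2 - 75/8 = -59/8 ≈ -7.3750)
F + x = -59/8 - √2035/4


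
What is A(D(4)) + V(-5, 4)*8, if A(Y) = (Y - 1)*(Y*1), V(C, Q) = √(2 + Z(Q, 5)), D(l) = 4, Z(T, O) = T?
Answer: 12 + 8*√6 ≈ 31.596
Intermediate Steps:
V(C, Q) = √(2 + Q)
A(Y) = Y*(-1 + Y) (A(Y) = (-1 + Y)*Y = Y*(-1 + Y))
A(D(4)) + V(-5, 4)*8 = 4*(-1 + 4) + √(2 + 4)*8 = 4*3 + √6*8 = 12 + 8*√6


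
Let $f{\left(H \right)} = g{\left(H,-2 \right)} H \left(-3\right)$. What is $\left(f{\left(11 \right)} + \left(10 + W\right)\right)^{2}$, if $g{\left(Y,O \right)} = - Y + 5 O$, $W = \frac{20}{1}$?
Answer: $522729$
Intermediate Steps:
$W = 20$ ($W = 20 \cdot 1 = 20$)
$f{\left(H \right)} = - 3 H \left(-10 - H\right)$ ($f{\left(H \right)} = \left(- H + 5 \left(-2\right)\right) H \left(-3\right) = \left(- H - 10\right) H \left(-3\right) = \left(-10 - H\right) H \left(-3\right) = H \left(-10 - H\right) \left(-3\right) = - 3 H \left(-10 - H\right)$)
$\left(f{\left(11 \right)} + \left(10 + W\right)\right)^{2} = \left(3 \cdot 11 \left(10 + 11\right) + \left(10 + 20\right)\right)^{2} = \left(3 \cdot 11 \cdot 21 + 30\right)^{2} = \left(693 + 30\right)^{2} = 723^{2} = 522729$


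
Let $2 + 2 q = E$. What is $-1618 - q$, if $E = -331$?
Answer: $- \frac{2903}{2} \approx -1451.5$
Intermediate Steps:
$q = - \frac{333}{2}$ ($q = -1 + \frac{1}{2} \left(-331\right) = -1 - \frac{331}{2} = - \frac{333}{2} \approx -166.5$)
$-1618 - q = -1618 - - \frac{333}{2} = -1618 + \frac{333}{2} = - \frac{2903}{2}$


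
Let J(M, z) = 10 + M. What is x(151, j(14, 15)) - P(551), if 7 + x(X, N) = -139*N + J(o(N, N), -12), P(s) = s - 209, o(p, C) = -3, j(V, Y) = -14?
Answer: 1604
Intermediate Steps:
P(s) = -209 + s
x(X, N) = -139*N (x(X, N) = -7 + (-139*N + (10 - 3)) = -7 + (-139*N + 7) = -7 + (7 - 139*N) = -139*N)
x(151, j(14, 15)) - P(551) = -139*(-14) - (-209 + 551) = 1946 - 1*342 = 1946 - 342 = 1604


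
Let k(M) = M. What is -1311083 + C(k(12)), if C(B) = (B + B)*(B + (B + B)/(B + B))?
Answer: -1310771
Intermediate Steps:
C(B) = 2*B*(1 + B) (C(B) = (2*B)*(B + (2*B)/((2*B))) = (2*B)*(B + (2*B)*(1/(2*B))) = (2*B)*(B + 1) = (2*B)*(1 + B) = 2*B*(1 + B))
-1311083 + C(k(12)) = -1311083 + 2*12*(1 + 12) = -1311083 + 2*12*13 = -1311083 + 312 = -1310771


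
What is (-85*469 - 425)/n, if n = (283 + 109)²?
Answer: -20145/76832 ≈ -0.26220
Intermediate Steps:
n = 153664 (n = 392² = 153664)
(-85*469 - 425)/n = (-85*469 - 425)/153664 = (-39865 - 425)*(1/153664) = -40290*1/153664 = -20145/76832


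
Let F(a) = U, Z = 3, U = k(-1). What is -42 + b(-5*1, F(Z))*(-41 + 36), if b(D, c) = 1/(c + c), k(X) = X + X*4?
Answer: -83/2 ≈ -41.500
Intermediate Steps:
k(X) = 5*X (k(X) = X + 4*X = 5*X)
U = -5 (U = 5*(-1) = -5)
F(a) = -5
b(D, c) = 1/(2*c)
-42 + b(-5*1, F(Z))*(-41 + 36) = -42 + ((½)/(-5))*(-41 + 36) = -42 + ((½)*(-⅕))*(-5) = -42 - ⅒*(-5) = -42 + ½ = -83/2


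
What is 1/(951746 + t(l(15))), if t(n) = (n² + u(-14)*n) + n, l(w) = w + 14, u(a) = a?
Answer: 1/952210 ≈ 1.0502e-6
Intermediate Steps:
l(w) = 14 + w
t(n) = n² - 13*n (t(n) = (n² - 14*n) + n = n² - 13*n)
1/(951746 + t(l(15))) = 1/(951746 + (14 + 15)*(-13 + (14 + 15))) = 1/(951746 + 29*(-13 + 29)) = 1/(951746 + 29*16) = 1/(951746 + 464) = 1/952210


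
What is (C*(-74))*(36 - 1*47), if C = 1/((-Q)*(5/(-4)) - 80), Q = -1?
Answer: -3256/325 ≈ -10.018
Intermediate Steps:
C = -4/325 (C = 1/((-1*(-1))*(5/(-4)) - 80) = 1/(1*(5*(-¼)) - 80) = 1/(1*(-5/4) - 80) = 1/(-5/4 - 80) = 1/(-325/4) = -4/325 ≈ -0.012308)
(C*(-74))*(36 - 1*47) = (-4/325*(-74))*(36 - 1*47) = 296*(36 - 47)/325 = (296/325)*(-11) = -3256/325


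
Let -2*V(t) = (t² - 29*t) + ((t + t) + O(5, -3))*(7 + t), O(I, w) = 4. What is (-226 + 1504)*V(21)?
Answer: -715680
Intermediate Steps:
V(t) = -t²/2 + 29*t/2 - (4 + 2*t)*(7 + t)/2 (V(t) = -((t² - 29*t) + ((t + t) + 4)*(7 + t))/2 = -((t² - 29*t) + (2*t + 4)*(7 + t))/2 = -((t² - 29*t) + (4 + 2*t)*(7 + t))/2 = -(t² - 29*t + (4 + 2*t)*(7 + t))/2 = -t²/2 + 29*t/2 - (4 + 2*t)*(7 + t)/2)
(-226 + 1504)*V(21) = (-226 + 1504)*(-14 - 3/2*21² + (11/2)*21) = 1278*(-14 - 3/2*441 + 231/2) = 1278*(-14 - 1323/2 + 231/2) = 1278*(-560) = -715680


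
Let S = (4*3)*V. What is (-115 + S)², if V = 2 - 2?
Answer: 13225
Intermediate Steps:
V = 0
S = 0 (S = (4*3)*0 = 12*0 = 0)
(-115 + S)² = (-115 + 0)² = (-115)² = 13225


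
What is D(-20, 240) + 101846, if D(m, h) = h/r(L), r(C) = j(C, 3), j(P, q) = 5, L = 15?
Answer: 101894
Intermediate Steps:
r(C) = 5
D(m, h) = h/5
D(-20, 240) + 101846 = (1/5)*240 + 101846 = 48 + 101846 = 101894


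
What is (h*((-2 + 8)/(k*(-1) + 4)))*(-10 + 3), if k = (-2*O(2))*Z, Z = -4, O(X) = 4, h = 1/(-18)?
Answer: -1/12 ≈ -0.083333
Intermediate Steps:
h = -1/18 ≈ -0.055556
k = 32 (k = -2*4*(-4) = -8*(-4) = 32)
(h*((-2 + 8)/(k*(-1) + 4)))*(-10 + 3) = (-(-2 + 8)/(18*(32*(-1) + 4)))*(-10 + 3) = -1/(3*(-32 + 4))*(-7) = -1/(3*(-28))*(-7) = -(-1)/(3*28)*(-7) = -1/18*(-3/14)*(-7) = (1/84)*(-7) = -1/12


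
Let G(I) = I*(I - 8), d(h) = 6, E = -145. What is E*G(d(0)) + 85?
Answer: 1825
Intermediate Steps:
G(I) = I*(-8 + I)
E*G(d(0)) + 85 = -870*(-8 + 6) + 85 = -870*(-2) + 85 = -145*(-12) + 85 = 1740 + 85 = 1825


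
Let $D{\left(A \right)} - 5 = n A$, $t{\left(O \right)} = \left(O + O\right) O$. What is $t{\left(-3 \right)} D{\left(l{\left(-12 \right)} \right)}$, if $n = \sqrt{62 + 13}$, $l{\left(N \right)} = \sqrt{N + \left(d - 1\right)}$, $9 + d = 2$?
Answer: $90 + 180 i \sqrt{15} \approx 90.0 + 697.14 i$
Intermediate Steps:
$d = -7$ ($d = -9 + 2 = -7$)
$l{\left(N \right)} = \sqrt{-8 + N}$ ($l{\left(N \right)} = \sqrt{N - 8} = \sqrt{-8 + N}$)
$t{\left(O \right)} = 2 O^{2}$ ($t{\left(O \right)} = 2 O O = 2 O^{2}$)
$n = 5 \sqrt{3}$ ($n = \sqrt{75} = 5 \sqrt{3} \approx 8.6602$)
$D{\left(A \right)} = 5 + 5 A \sqrt{3}$ ($D{\left(A \right)} = 5 + 5 \sqrt{3} A = 5 + 5 A \sqrt{3}$)
$t{\left(-3 \right)} D{\left(l{\left(-12 \right)} \right)} = 2 \left(-3\right)^{2} \left(5 + 5 \sqrt{-8 - 12} \sqrt{3}\right) = 2 \cdot 9 \left(5 + 5 \sqrt{-20} \sqrt{3}\right) = 18 \left(5 + 5 \cdot 2 i \sqrt{5} \sqrt{3}\right) = 18 \left(5 + 10 i \sqrt{15}\right) = 90 + 180 i \sqrt{15}$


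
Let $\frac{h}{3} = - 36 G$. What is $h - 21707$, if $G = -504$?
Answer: $32725$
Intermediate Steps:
$h = 54432$ ($h = 3 \left(\left(-36\right) \left(-504\right)\right) = 3 \cdot 18144 = 54432$)
$h - 21707 = 54432 - 21707 = 32725$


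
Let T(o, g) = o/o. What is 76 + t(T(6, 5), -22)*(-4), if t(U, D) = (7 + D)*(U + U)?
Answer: 196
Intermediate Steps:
T(o, g) = 1
t(U, D) = 2*U*(7 + D) (t(U, D) = (7 + D)*(2*U) = 2*U*(7 + D))
76 + t(T(6, 5), -22)*(-4) = 76 + (2*1*(7 - 22))*(-4) = 76 + (2*1*(-15))*(-4) = 76 - 30*(-4) = 76 + 120 = 196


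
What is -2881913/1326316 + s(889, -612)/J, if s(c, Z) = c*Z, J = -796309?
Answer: -1573287165629/1056157367644 ≈ -1.4896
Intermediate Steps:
s(c, Z) = Z*c
-2881913/1326316 + s(889, -612)/J = -2881913/1326316 - 612*889/(-796309) = -2881913*1/1326316 - 544068*(-1/796309) = -2881913/1326316 + 544068/796309 = -1573287165629/1056157367644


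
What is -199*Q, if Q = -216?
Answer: 42984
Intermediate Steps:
-199*Q = -199*(-216) = 42984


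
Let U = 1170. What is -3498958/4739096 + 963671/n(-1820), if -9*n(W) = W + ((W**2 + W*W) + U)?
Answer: -5356665589037/2616040230700 ≈ -2.0476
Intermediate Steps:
n(W) = -130 - 2*W**2/9 - W/9 (n(W) = -(W + ((W**2 + W*W) + 1170))/9 = -(W + ((W**2 + W**2) + 1170))/9 = -(W + (2*W**2 + 1170))/9 = -(W + (1170 + 2*W**2))/9 = -(1170 + W + 2*W**2)/9 = -130 - 2*W**2/9 - W/9)
-3498958/4739096 + 963671/n(-1820) = -3498958/4739096 + 963671/(-130 - 2/9*(-1820)**2 - 1/9*(-1820)) = -3498958*1/4739096 + 963671/(-130 - 2/9*3312400 + 1820/9) = -1749479/2369548 + 963671/(-130 - 6624800/9 + 1820/9) = -1749479/2369548 + 963671/(-2208050/3) = -1749479/2369548 + 963671*(-3/2208050) = -1749479/2369548 - 2891013/2208050 = -5356665589037/2616040230700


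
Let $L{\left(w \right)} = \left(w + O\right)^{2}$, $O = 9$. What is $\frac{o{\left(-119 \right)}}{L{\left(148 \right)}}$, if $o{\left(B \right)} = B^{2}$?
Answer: $\frac{14161}{24649} \approx 0.57451$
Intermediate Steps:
$L{\left(w \right)} = \left(9 + w\right)^{2}$ ($L{\left(w \right)} = \left(w + 9\right)^{2} = \left(9 + w\right)^{2}$)
$\frac{o{\left(-119 \right)}}{L{\left(148 \right)}} = \frac{\left(-119\right)^{2}}{\left(9 + 148\right)^{2}} = \frac{14161}{157^{2}} = \frac{14161}{24649}$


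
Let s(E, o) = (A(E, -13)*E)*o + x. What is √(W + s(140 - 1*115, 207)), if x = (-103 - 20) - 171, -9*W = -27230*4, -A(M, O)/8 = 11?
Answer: I*√3992326/3 ≈ 666.03*I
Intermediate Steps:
A(M, O) = -88 (A(M, O) = -8*11 = -88)
W = 108920/9 (W = -(-27230)*4/9 = -⅑*(-108920) = 108920/9 ≈ 12102.)
x = -294 (x = -123 - 171 = -294)
s(E, o) = -294 - 88*E*o (s(E, o) = (-88*E)*o - 294 = -88*E*o - 294 = -294 - 88*E*o)
√(W + s(140 - 1*115, 207)) = √(108920/9 + (-294 - 88*(140 - 1*115)*207)) = √(108920/9 + (-294 - 88*(140 - 115)*207)) = √(108920/9 + (-294 - 88*25*207)) = √(108920/9 + (-294 - 455400)) = √(108920/9 - 455694) = √(-3992326/9) = I*√3992326/3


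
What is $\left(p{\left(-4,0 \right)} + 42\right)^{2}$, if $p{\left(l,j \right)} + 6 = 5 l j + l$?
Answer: $1024$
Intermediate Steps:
$p{\left(l,j \right)} = -6 + l + 5 j l$ ($p{\left(l,j \right)} = -6 + \left(5 l j + l\right) = -6 + \left(5 j l + l\right) = -6 + \left(l + 5 j l\right) = -6 + l + 5 j l$)
$\left(p{\left(-4,0 \right)} + 42\right)^{2} = \left(\left(-6 - 4 + 5 \cdot 0 \left(-4\right)\right) + 42\right)^{2} = \left(\left(-6 - 4 + 0\right) + 42\right)^{2} = \left(-10 + 42\right)^{2} = 32^{2} = 1024$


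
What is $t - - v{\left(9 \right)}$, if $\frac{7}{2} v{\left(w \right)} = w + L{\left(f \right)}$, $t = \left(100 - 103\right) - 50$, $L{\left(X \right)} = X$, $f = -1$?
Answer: $- \frac{355}{7} \approx -50.714$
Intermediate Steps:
$t = -53$ ($t = -3 - 50 = -53$)
$v{\left(w \right)} = - \frac{2}{7} + \frac{2 w}{7}$ ($v{\left(w \right)} = \frac{2 \left(w - 1\right)}{7} = \frac{2 \left(-1 + w\right)}{7} = - \frac{2}{7} + \frac{2 w}{7}$)
$t - - v{\left(9 \right)} = -53 - - (- \frac{2}{7} + \frac{2}{7} \cdot 9) = -53 - - (- \frac{2}{7} + \frac{18}{7}) = -53 - \left(-1\right) \frac{16}{7} = -53 - - \frac{16}{7} = -53 + \frac{16}{7} = - \frac{355}{7}$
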